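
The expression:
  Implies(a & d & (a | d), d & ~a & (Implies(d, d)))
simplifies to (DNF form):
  ~a | ~d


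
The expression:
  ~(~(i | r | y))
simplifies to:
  i | r | y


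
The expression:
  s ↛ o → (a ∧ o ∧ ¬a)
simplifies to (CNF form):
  o ∨ ¬s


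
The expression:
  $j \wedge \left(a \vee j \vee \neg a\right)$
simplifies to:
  $j$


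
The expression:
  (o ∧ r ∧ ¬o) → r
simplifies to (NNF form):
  True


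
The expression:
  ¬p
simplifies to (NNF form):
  ¬p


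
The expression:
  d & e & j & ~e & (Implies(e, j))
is never true.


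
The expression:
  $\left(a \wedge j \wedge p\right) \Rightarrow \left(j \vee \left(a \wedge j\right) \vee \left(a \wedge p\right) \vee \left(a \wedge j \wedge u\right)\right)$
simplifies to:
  $\text{True}$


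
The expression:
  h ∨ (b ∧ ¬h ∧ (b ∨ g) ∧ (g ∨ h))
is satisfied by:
  {b: True, h: True, g: True}
  {b: True, h: True, g: False}
  {h: True, g: True, b: False}
  {h: True, g: False, b: False}
  {b: True, g: True, h: False}


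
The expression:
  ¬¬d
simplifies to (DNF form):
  d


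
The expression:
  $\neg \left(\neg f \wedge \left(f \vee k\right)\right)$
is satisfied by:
  {f: True, k: False}
  {k: False, f: False}
  {k: True, f: True}


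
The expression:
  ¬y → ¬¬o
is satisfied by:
  {y: True, o: True}
  {y: True, o: False}
  {o: True, y: False}


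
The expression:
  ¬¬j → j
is always true.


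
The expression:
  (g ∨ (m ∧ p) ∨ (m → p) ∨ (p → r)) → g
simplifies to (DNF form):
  g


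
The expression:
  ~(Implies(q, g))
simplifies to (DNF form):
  q & ~g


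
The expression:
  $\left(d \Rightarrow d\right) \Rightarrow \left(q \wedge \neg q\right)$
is never true.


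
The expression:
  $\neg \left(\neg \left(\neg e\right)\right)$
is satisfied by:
  {e: False}


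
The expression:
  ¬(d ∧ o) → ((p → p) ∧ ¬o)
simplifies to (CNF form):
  d ∨ ¬o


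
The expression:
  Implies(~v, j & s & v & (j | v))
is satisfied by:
  {v: True}


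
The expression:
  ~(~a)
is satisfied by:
  {a: True}


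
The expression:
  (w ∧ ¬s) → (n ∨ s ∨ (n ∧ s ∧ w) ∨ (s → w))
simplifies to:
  True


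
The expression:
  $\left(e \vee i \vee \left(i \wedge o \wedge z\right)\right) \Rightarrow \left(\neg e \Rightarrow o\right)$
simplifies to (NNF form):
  $e \vee o \vee \neg i$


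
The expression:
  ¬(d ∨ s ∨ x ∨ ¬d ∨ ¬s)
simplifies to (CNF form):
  False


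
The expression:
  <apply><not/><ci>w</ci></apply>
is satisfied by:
  {w: False}


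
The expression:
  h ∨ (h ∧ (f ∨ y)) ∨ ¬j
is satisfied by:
  {h: True, j: False}
  {j: False, h: False}
  {j: True, h: True}


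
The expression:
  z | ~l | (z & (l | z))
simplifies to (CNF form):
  z | ~l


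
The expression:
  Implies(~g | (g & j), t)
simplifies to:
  t | (g & ~j)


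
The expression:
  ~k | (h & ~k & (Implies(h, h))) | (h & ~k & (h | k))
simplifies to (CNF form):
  ~k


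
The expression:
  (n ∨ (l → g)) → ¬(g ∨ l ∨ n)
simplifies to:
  ¬g ∧ ¬n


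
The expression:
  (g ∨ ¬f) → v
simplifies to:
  v ∨ (f ∧ ¬g)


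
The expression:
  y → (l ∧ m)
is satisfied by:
  {m: True, l: True, y: False}
  {m: True, l: False, y: False}
  {l: True, m: False, y: False}
  {m: False, l: False, y: False}
  {y: True, m: True, l: True}


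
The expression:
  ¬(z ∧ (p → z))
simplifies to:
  ¬z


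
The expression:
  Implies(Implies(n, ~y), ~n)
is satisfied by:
  {y: True, n: False}
  {n: False, y: False}
  {n: True, y: True}


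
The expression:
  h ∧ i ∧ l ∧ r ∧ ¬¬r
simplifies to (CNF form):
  h ∧ i ∧ l ∧ r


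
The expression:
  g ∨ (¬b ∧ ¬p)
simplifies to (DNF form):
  g ∨ (¬b ∧ ¬p)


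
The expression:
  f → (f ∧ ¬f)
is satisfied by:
  {f: False}


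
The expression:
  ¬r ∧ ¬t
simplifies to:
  ¬r ∧ ¬t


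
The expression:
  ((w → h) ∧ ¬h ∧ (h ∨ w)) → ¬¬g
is always true.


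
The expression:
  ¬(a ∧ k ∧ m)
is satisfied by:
  {k: False, m: False, a: False}
  {a: True, k: False, m: False}
  {m: True, k: False, a: False}
  {a: True, m: True, k: False}
  {k: True, a: False, m: False}
  {a: True, k: True, m: False}
  {m: True, k: True, a: False}


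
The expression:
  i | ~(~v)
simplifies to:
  i | v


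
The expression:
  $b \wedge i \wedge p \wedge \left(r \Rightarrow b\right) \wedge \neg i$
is never true.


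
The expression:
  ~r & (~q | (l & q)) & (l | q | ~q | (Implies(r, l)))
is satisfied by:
  {l: True, r: False, q: False}
  {l: False, r: False, q: False}
  {q: True, l: True, r: False}


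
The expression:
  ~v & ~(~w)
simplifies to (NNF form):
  w & ~v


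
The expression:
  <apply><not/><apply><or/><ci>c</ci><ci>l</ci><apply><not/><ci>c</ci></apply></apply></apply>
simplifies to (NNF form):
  <false/>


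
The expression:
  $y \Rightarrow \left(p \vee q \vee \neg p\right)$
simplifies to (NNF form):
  $\text{True}$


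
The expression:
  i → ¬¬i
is always true.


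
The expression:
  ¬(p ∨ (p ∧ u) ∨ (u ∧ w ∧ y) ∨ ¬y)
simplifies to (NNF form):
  y ∧ ¬p ∧ (¬u ∨ ¬w)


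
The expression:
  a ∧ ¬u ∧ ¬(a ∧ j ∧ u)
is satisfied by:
  {a: True, u: False}


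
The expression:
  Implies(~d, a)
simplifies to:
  a | d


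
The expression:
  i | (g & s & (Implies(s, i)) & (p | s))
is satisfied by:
  {i: True}


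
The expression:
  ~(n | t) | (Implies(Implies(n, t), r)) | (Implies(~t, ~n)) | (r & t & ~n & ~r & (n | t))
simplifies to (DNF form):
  True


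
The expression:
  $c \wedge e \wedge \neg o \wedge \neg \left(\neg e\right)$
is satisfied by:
  {c: True, e: True, o: False}


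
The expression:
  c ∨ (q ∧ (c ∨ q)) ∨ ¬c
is always true.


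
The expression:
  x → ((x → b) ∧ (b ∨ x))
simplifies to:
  b ∨ ¬x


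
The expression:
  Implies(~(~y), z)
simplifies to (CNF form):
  z | ~y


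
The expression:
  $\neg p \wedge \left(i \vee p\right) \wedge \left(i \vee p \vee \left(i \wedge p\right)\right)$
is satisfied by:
  {i: True, p: False}


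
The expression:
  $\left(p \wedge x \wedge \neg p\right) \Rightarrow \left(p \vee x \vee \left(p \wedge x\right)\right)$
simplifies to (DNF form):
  $\text{True}$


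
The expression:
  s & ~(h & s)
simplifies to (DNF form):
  s & ~h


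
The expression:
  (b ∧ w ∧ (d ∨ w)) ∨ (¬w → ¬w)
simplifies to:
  True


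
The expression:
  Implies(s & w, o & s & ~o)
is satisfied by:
  {s: False, w: False}
  {w: True, s: False}
  {s: True, w: False}


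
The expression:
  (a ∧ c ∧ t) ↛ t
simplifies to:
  False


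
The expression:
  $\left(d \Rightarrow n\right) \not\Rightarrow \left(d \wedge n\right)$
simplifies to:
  $\neg d$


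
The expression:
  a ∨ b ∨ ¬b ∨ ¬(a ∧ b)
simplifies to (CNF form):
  True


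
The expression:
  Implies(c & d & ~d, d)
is always true.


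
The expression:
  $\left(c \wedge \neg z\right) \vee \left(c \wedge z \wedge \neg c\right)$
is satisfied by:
  {c: True, z: False}


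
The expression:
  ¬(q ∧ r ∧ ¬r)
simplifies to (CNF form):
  True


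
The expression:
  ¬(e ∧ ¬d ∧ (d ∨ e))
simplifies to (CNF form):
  d ∨ ¬e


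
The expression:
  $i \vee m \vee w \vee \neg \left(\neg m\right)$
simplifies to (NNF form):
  $i \vee m \vee w$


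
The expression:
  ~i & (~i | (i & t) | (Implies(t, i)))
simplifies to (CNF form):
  ~i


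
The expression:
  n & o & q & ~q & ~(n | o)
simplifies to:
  False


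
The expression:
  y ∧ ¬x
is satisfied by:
  {y: True, x: False}


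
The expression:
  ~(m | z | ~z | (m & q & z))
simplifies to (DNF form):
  False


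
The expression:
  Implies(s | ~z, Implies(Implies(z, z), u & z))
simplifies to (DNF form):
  (u & z) | (z & ~s)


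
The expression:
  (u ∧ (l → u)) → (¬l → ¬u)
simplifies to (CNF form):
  l ∨ ¬u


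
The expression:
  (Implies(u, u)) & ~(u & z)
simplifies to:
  ~u | ~z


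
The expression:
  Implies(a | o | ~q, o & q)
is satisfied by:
  {q: True, o: True, a: False}
  {q: True, o: False, a: False}
  {q: True, a: True, o: True}


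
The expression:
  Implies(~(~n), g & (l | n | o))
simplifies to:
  g | ~n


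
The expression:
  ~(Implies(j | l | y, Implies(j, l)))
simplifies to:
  j & ~l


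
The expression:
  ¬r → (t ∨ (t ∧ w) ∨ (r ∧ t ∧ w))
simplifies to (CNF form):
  r ∨ t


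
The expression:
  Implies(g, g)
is always true.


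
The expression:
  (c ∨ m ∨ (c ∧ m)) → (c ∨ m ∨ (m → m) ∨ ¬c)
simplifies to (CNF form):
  True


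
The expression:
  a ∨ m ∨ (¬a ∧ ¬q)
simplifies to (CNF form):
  a ∨ m ∨ ¬q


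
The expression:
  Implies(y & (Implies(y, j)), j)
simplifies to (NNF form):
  True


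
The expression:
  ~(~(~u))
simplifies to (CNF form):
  ~u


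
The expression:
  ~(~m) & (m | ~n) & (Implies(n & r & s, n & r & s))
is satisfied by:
  {m: True}


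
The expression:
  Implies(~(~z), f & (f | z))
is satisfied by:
  {f: True, z: False}
  {z: False, f: False}
  {z: True, f: True}


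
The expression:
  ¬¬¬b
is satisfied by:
  {b: False}


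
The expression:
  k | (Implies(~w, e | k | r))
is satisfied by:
  {r: True, k: True, e: True, w: True}
  {r: True, k: True, e: True, w: False}
  {r: True, k: True, w: True, e: False}
  {r: True, k: True, w: False, e: False}
  {r: True, e: True, w: True, k: False}
  {r: True, e: True, w: False, k: False}
  {r: True, e: False, w: True, k: False}
  {r: True, e: False, w: False, k: False}
  {k: True, e: True, w: True, r: False}
  {k: True, e: True, w: False, r: False}
  {k: True, w: True, e: False, r: False}
  {k: True, w: False, e: False, r: False}
  {e: True, w: True, k: False, r: False}
  {e: True, k: False, w: False, r: False}
  {w: True, k: False, e: False, r: False}


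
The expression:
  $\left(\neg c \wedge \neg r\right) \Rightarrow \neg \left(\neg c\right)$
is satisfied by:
  {r: True, c: True}
  {r: True, c: False}
  {c: True, r: False}


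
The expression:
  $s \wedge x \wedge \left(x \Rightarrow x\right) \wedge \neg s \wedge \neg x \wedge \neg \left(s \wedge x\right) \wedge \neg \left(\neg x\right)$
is never true.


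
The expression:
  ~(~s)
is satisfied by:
  {s: True}


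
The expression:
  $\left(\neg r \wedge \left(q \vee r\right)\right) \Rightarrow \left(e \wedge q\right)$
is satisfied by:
  {r: True, e: True, q: False}
  {r: True, e: False, q: False}
  {e: True, r: False, q: False}
  {r: False, e: False, q: False}
  {r: True, q: True, e: True}
  {r: True, q: True, e: False}
  {q: True, e: True, r: False}


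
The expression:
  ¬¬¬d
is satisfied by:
  {d: False}


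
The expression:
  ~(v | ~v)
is never true.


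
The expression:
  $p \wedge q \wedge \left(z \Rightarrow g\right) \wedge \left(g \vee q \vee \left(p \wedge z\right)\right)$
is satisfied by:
  {p: True, g: True, q: True, z: False}
  {p: True, q: True, g: False, z: False}
  {p: True, z: True, g: True, q: True}


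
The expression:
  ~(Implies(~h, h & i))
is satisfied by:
  {h: False}


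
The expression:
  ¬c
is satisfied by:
  {c: False}


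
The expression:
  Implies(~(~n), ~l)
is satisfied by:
  {l: False, n: False}
  {n: True, l: False}
  {l: True, n: False}


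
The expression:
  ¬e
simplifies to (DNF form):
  ¬e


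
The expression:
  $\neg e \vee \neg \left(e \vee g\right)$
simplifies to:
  $\neg e$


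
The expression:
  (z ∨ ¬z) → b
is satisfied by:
  {b: True}


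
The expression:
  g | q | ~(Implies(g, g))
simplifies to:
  g | q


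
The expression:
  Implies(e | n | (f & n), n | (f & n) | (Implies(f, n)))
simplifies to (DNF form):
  n | ~e | ~f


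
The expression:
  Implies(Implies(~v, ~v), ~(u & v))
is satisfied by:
  {u: False, v: False}
  {v: True, u: False}
  {u: True, v: False}


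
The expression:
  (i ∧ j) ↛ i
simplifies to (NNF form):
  False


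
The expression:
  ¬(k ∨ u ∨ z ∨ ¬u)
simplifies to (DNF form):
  False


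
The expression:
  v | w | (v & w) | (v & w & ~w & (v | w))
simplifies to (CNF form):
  v | w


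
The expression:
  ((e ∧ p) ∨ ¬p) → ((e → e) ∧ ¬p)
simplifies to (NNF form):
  ¬e ∨ ¬p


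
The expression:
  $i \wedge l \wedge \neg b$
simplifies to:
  $i \wedge l \wedge \neg b$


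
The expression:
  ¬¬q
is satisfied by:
  {q: True}


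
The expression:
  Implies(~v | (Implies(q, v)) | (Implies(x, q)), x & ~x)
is never true.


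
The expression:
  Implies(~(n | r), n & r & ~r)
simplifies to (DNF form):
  n | r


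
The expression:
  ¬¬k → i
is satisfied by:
  {i: True, k: False}
  {k: False, i: False}
  {k: True, i: True}


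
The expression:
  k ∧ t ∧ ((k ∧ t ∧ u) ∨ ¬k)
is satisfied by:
  {t: True, u: True, k: True}


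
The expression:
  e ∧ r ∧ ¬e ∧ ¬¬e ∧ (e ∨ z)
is never true.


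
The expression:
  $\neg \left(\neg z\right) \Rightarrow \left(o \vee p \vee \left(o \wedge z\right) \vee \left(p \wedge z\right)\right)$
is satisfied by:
  {o: True, p: True, z: False}
  {o: True, p: False, z: False}
  {p: True, o: False, z: False}
  {o: False, p: False, z: False}
  {o: True, z: True, p: True}
  {o: True, z: True, p: False}
  {z: True, p: True, o: False}


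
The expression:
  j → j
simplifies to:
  True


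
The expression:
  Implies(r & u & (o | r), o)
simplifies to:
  o | ~r | ~u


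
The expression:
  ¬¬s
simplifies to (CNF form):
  s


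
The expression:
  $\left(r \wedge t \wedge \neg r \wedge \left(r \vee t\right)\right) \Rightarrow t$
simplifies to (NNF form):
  $\text{True}$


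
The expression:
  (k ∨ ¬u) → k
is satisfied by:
  {k: True, u: True}
  {k: True, u: False}
  {u: True, k: False}


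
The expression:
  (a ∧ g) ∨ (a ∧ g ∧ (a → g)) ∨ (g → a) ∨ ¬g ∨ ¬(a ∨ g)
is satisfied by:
  {a: True, g: False}
  {g: False, a: False}
  {g: True, a: True}


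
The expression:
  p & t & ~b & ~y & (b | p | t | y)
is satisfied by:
  {t: True, p: True, b: False, y: False}


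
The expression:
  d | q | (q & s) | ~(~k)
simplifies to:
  d | k | q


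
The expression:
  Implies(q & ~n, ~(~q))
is always true.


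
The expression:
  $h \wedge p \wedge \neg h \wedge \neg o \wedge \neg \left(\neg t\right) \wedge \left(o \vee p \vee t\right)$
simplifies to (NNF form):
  $\text{False}$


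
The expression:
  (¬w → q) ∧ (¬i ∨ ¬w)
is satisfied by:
  {q: True, i: False, w: False}
  {w: True, i: False, q: True}
  {w: True, i: False, q: False}
  {q: True, i: True, w: False}


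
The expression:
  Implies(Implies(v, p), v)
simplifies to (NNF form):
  v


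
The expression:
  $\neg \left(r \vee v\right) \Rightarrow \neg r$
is always true.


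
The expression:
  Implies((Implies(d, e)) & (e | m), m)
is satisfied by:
  {m: True, e: False}
  {e: False, m: False}
  {e: True, m: True}


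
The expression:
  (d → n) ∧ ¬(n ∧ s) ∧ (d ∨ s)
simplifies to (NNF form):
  (d ∨ s) ∧ (n ∨ ¬d) ∧ (¬n ∨ ¬s)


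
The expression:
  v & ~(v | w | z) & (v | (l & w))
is never true.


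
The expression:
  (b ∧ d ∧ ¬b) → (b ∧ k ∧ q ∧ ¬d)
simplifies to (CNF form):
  True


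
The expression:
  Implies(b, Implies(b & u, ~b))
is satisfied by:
  {u: False, b: False}
  {b: True, u: False}
  {u: True, b: False}


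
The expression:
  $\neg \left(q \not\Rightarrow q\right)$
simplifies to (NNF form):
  $\text{True}$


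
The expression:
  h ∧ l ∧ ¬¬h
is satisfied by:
  {h: True, l: True}


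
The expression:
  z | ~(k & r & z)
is always true.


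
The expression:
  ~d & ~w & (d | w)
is never true.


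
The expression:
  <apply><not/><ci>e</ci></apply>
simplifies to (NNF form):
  <apply><not/><ci>e</ci></apply>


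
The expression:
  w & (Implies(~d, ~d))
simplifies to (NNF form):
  w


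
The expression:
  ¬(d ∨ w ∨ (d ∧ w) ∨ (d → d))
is never true.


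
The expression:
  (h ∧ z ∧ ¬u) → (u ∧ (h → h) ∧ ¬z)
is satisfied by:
  {u: True, h: False, z: False}
  {h: False, z: False, u: False}
  {z: True, u: True, h: False}
  {z: True, h: False, u: False}
  {u: True, h: True, z: False}
  {h: True, u: False, z: False}
  {z: True, h: True, u: True}


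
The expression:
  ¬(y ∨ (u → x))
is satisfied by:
  {u: True, x: False, y: False}


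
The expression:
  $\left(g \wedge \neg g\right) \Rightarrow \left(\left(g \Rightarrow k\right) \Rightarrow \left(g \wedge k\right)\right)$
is always true.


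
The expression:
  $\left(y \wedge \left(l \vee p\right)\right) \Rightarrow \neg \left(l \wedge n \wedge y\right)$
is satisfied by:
  {l: False, y: False, n: False}
  {n: True, l: False, y: False}
  {y: True, l: False, n: False}
  {n: True, y: True, l: False}
  {l: True, n: False, y: False}
  {n: True, l: True, y: False}
  {y: True, l: True, n: False}


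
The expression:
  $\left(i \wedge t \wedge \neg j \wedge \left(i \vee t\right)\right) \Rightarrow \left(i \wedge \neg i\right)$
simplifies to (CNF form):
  $j \vee \neg i \vee \neg t$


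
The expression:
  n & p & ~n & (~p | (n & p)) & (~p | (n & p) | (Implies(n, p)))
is never true.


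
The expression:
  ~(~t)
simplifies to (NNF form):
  t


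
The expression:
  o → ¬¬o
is always true.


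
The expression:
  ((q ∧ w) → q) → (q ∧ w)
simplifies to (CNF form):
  q ∧ w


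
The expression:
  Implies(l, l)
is always true.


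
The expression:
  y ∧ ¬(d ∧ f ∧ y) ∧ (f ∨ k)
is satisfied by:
  {k: True, y: True, d: False, f: False}
  {k: True, f: True, y: True, d: False}
  {f: True, y: True, d: False, k: False}
  {k: True, d: True, y: True, f: False}


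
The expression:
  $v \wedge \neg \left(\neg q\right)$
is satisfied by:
  {q: True, v: True}


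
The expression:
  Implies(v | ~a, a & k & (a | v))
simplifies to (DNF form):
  (a & k) | (a & ~v)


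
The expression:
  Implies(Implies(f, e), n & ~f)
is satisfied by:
  {n: True, e: False, f: False}
  {f: True, n: True, e: False}
  {f: True, n: False, e: False}
  {e: True, n: True, f: False}


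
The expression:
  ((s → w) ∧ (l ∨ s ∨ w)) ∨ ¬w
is always true.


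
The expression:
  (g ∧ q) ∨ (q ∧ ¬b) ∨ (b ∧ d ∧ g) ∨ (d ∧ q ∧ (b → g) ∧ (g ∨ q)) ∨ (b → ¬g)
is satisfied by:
  {d: True, q: True, g: False, b: False}
  {d: True, g: False, q: False, b: False}
  {q: True, d: False, g: False, b: False}
  {d: False, g: False, q: False, b: False}
  {b: True, d: True, q: True, g: False}
  {b: True, d: True, g: False, q: False}
  {b: True, q: True, d: False, g: False}
  {b: True, d: False, g: False, q: False}
  {d: True, g: True, q: True, b: False}
  {d: True, g: True, b: False, q: False}
  {g: True, q: True, b: False, d: False}
  {g: True, b: False, q: False, d: False}
  {d: True, g: True, b: True, q: True}
  {d: True, g: True, b: True, q: False}
  {g: True, b: True, q: True, d: False}


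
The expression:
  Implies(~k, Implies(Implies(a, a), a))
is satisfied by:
  {a: True, k: True}
  {a: True, k: False}
  {k: True, a: False}


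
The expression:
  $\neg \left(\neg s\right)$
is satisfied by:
  {s: True}


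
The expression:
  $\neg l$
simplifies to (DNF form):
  $\neg l$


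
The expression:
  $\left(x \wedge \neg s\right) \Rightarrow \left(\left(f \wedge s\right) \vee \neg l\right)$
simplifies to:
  $s \vee \neg l \vee \neg x$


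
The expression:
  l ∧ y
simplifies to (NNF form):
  l ∧ y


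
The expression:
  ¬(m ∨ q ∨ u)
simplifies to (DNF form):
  ¬m ∧ ¬q ∧ ¬u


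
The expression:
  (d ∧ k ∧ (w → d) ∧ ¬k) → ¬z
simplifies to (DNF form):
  True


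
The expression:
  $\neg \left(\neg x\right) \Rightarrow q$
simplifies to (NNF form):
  $q \vee \neg x$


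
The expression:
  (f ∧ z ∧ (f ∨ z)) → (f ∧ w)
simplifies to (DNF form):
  w ∨ ¬f ∨ ¬z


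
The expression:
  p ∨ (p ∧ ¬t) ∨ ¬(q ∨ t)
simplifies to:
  p ∨ (¬q ∧ ¬t)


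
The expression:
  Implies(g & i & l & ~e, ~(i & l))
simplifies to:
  e | ~g | ~i | ~l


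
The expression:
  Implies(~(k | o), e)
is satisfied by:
  {k: True, o: True, e: True}
  {k: True, o: True, e: False}
  {k: True, e: True, o: False}
  {k: True, e: False, o: False}
  {o: True, e: True, k: False}
  {o: True, e: False, k: False}
  {e: True, o: False, k: False}


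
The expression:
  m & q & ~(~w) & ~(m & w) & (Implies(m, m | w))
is never true.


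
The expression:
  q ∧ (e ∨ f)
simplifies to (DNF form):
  (e ∧ q) ∨ (f ∧ q)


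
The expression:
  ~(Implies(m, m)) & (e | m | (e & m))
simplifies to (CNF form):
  False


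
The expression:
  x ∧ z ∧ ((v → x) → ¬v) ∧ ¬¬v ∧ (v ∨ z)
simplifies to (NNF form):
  False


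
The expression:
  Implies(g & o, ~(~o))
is always true.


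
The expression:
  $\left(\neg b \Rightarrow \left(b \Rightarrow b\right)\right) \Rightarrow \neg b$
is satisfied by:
  {b: False}


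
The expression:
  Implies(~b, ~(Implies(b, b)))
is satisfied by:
  {b: True}


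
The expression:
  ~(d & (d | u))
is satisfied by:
  {d: False}


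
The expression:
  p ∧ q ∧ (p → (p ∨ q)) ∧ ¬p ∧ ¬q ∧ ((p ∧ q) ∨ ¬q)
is never true.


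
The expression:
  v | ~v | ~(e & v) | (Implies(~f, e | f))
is always true.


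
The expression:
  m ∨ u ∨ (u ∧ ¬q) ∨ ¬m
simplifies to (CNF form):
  True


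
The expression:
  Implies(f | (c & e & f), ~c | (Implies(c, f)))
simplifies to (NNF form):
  True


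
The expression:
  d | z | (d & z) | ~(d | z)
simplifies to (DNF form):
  True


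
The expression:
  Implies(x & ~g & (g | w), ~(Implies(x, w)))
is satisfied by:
  {g: True, w: False, x: False}
  {w: False, x: False, g: False}
  {x: True, g: True, w: False}
  {x: True, w: False, g: False}
  {g: True, w: True, x: False}
  {w: True, g: False, x: False}
  {x: True, w: True, g: True}


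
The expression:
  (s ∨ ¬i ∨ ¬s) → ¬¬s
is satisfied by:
  {s: True}


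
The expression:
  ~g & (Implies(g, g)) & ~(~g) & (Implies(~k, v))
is never true.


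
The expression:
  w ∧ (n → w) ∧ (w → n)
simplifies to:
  n ∧ w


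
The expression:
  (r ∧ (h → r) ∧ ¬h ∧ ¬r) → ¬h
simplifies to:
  True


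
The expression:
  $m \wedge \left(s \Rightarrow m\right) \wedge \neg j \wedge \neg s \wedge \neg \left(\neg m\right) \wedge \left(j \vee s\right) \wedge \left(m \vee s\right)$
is never true.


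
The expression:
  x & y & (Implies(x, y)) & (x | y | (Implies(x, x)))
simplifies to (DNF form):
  x & y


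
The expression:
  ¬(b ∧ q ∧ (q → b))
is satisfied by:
  {q: False, b: False}
  {b: True, q: False}
  {q: True, b: False}


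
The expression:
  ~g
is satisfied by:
  {g: False}


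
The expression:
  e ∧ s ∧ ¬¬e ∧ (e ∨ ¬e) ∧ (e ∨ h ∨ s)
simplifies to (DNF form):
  e ∧ s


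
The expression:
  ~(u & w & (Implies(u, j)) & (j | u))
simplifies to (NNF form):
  ~j | ~u | ~w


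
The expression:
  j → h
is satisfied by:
  {h: True, j: False}
  {j: False, h: False}
  {j: True, h: True}


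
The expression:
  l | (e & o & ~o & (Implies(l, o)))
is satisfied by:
  {l: True}


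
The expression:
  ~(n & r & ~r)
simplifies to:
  True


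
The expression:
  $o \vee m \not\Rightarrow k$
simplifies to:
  $o \vee \left(m \wedge \neg k\right)$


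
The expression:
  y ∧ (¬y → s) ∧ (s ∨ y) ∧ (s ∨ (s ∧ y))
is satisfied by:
  {s: True, y: True}


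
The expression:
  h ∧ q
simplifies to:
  h ∧ q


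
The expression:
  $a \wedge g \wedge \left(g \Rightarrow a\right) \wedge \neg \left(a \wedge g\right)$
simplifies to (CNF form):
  $\text{False}$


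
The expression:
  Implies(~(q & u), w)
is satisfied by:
  {q: True, w: True, u: True}
  {q: True, w: True, u: False}
  {w: True, u: True, q: False}
  {w: True, u: False, q: False}
  {q: True, u: True, w: False}


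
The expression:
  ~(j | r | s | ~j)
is never true.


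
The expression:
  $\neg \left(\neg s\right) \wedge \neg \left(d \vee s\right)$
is never true.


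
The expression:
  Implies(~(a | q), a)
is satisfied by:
  {a: True, q: True}
  {a: True, q: False}
  {q: True, a: False}


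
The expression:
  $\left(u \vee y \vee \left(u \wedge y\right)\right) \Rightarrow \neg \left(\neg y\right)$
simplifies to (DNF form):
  $y \vee \neg u$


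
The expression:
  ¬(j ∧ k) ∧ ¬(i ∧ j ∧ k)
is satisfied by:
  {k: False, j: False}
  {j: True, k: False}
  {k: True, j: False}


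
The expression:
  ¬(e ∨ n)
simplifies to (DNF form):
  ¬e ∧ ¬n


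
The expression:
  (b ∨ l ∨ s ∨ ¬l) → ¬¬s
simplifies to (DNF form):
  s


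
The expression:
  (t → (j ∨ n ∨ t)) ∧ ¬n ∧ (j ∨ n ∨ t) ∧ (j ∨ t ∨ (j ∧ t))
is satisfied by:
  {t: True, j: True, n: False}
  {t: True, n: False, j: False}
  {j: True, n: False, t: False}


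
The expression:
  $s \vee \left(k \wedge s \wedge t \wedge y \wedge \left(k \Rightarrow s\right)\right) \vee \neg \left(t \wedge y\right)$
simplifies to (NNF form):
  $s \vee \neg t \vee \neg y$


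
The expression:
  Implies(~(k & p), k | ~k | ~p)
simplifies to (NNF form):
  True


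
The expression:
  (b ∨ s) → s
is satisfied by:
  {s: True, b: False}
  {b: False, s: False}
  {b: True, s: True}


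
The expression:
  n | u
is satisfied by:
  {n: True, u: True}
  {n: True, u: False}
  {u: True, n: False}


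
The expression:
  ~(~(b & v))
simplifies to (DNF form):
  b & v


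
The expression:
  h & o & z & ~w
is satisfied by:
  {h: True, z: True, o: True, w: False}


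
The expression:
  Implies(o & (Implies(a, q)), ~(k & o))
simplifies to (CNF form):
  (a | ~k | ~o) & (~k | ~o | ~q)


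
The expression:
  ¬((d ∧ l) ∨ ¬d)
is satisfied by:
  {d: True, l: False}


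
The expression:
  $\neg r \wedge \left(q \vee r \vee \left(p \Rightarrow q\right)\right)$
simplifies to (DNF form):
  $\left(q \wedge \neg r\right) \vee \left(\neg p \wedge \neg r\right)$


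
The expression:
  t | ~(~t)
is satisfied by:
  {t: True}


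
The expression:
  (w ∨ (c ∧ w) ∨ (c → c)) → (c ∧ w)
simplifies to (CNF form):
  c ∧ w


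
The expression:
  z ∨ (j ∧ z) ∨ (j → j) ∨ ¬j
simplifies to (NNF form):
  True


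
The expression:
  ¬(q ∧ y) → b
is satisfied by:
  {b: True, y: True, q: True}
  {b: True, y: True, q: False}
  {b: True, q: True, y: False}
  {b: True, q: False, y: False}
  {y: True, q: True, b: False}


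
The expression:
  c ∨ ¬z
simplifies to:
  c ∨ ¬z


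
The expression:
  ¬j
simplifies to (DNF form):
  ¬j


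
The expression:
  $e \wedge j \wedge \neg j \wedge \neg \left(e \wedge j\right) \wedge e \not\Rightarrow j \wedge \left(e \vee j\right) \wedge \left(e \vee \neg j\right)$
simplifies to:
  $\text{False}$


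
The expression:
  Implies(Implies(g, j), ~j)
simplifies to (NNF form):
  ~j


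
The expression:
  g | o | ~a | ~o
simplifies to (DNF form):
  True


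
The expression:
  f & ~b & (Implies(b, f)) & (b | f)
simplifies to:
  f & ~b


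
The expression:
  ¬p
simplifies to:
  ¬p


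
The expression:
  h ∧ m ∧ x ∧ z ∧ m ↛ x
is never true.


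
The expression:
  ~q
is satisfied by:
  {q: False}


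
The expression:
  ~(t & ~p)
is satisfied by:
  {p: True, t: False}
  {t: False, p: False}
  {t: True, p: True}


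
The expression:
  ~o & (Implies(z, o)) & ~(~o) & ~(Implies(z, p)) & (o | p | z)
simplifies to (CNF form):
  False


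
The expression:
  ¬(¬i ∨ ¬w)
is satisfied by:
  {i: True, w: True}


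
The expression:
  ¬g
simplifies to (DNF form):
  ¬g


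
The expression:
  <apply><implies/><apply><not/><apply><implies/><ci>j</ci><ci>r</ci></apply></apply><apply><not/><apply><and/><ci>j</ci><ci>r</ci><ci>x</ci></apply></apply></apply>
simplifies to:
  <true/>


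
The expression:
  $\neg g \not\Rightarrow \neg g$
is never true.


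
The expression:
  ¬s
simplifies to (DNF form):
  ¬s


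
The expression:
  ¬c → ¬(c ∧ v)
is always true.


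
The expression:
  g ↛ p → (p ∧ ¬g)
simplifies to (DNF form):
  p ∨ ¬g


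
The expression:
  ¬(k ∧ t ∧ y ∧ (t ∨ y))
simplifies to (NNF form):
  ¬k ∨ ¬t ∨ ¬y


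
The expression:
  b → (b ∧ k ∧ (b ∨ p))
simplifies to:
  k ∨ ¬b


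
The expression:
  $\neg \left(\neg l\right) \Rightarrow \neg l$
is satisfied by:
  {l: False}


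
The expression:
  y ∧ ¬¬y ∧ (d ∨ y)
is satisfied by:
  {y: True}


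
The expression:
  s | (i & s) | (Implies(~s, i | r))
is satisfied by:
  {i: True, r: True, s: True}
  {i: True, r: True, s: False}
  {i: True, s: True, r: False}
  {i: True, s: False, r: False}
  {r: True, s: True, i: False}
  {r: True, s: False, i: False}
  {s: True, r: False, i: False}


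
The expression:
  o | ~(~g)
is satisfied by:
  {o: True, g: True}
  {o: True, g: False}
  {g: True, o: False}


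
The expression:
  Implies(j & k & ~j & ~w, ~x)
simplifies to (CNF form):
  True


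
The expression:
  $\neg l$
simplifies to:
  $\neg l$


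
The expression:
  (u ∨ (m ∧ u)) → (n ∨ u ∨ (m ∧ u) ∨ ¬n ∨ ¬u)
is always true.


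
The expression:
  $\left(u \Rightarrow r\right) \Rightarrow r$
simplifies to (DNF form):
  $r \vee u$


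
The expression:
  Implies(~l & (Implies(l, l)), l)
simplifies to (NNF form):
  l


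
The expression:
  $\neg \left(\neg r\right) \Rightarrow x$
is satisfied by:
  {x: True, r: False}
  {r: False, x: False}
  {r: True, x: True}


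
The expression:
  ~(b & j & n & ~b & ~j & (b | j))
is always true.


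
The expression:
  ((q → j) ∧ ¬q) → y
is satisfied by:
  {y: True, q: True}
  {y: True, q: False}
  {q: True, y: False}


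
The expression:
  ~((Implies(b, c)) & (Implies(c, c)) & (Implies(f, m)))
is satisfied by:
  {b: True, f: True, c: False, m: False}
  {b: True, c: False, f: False, m: False}
  {f: True, b: False, c: False, m: False}
  {m: True, b: True, f: True, c: False}
  {m: True, b: True, c: False, f: False}
  {b: True, f: True, c: True, m: False}
  {f: True, c: True, m: False, b: False}


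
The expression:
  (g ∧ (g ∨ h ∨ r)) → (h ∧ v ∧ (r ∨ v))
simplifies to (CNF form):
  (h ∨ ¬g) ∧ (v ∨ ¬g)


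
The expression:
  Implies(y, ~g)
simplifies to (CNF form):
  ~g | ~y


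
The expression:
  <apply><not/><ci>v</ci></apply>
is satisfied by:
  {v: False}


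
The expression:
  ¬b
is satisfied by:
  {b: False}


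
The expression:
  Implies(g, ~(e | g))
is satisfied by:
  {g: False}


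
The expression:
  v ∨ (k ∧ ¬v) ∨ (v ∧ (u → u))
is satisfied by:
  {k: True, v: True}
  {k: True, v: False}
  {v: True, k: False}


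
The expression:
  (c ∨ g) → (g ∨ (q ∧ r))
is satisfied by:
  {r: True, g: True, q: True, c: False}
  {r: True, g: True, q: False, c: False}
  {g: True, q: True, c: False, r: False}
  {g: True, q: False, c: False, r: False}
  {r: True, q: True, c: False, g: False}
  {r: True, q: False, c: False, g: False}
  {q: True, r: False, c: False, g: False}
  {q: False, r: False, c: False, g: False}
  {r: True, g: True, c: True, q: True}
  {r: True, g: True, c: True, q: False}
  {g: True, c: True, q: True, r: False}
  {g: True, c: True, q: False, r: False}
  {r: True, c: True, q: True, g: False}


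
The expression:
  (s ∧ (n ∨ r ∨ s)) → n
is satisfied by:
  {n: True, s: False}
  {s: False, n: False}
  {s: True, n: True}


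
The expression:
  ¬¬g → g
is always true.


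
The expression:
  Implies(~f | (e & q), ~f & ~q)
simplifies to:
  ~q | (f & ~e)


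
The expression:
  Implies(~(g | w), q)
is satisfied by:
  {q: True, g: True, w: True}
  {q: True, g: True, w: False}
  {q: True, w: True, g: False}
  {q: True, w: False, g: False}
  {g: True, w: True, q: False}
  {g: True, w: False, q: False}
  {w: True, g: False, q: False}


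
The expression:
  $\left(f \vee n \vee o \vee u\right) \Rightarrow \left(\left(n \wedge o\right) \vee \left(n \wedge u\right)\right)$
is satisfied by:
  {n: True, u: True, f: False, o: False}
  {n: True, o: True, f: False, u: False}
  {n: True, u: True, o: True, f: False}
  {n: True, u: True, f: True, o: False}
  {n: True, o: True, f: True, u: False}
  {n: True, u: True, o: True, f: True}
  {f: False, o: False, u: False, n: False}


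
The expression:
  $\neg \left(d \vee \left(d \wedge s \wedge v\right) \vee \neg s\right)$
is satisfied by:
  {s: True, d: False}


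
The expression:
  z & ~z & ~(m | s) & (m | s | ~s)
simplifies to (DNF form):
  False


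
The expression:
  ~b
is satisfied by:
  {b: False}


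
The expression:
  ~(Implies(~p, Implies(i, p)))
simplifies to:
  i & ~p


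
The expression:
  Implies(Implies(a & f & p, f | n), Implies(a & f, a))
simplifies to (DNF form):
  True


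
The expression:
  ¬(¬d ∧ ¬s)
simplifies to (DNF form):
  d ∨ s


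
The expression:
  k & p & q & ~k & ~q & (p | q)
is never true.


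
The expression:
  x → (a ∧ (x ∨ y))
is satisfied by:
  {a: True, x: False}
  {x: False, a: False}
  {x: True, a: True}


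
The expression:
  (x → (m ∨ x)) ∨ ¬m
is always true.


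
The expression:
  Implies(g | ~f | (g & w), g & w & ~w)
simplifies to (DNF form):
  f & ~g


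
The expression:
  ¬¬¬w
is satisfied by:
  {w: False}


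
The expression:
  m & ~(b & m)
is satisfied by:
  {m: True, b: False}


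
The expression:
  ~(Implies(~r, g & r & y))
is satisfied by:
  {r: False}


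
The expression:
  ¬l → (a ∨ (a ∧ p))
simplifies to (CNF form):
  a ∨ l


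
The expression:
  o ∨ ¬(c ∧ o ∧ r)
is always true.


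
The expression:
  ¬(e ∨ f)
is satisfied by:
  {e: False, f: False}


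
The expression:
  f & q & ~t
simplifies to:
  f & q & ~t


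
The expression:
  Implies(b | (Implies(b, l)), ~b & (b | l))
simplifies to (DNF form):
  l & ~b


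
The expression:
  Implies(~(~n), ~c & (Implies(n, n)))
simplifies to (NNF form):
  ~c | ~n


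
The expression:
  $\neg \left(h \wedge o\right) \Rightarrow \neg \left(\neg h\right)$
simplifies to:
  $h$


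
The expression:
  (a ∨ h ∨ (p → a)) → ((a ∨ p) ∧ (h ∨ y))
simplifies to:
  (a ∧ h) ∨ (a ∧ y) ∨ (p ∧ ¬a)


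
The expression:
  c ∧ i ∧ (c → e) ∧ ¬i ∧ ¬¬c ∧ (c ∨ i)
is never true.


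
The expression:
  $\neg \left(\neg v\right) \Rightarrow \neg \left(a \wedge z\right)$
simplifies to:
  $\neg a \vee \neg v \vee \neg z$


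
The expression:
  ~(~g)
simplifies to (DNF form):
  g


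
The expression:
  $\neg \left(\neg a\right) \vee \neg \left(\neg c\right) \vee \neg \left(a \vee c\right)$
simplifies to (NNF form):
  $\text{True}$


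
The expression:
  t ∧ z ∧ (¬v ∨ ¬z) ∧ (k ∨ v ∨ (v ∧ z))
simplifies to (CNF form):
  k ∧ t ∧ z ∧ ¬v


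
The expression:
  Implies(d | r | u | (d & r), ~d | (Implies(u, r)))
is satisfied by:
  {r: True, u: False, d: False}
  {u: False, d: False, r: False}
  {r: True, d: True, u: False}
  {d: True, u: False, r: False}
  {r: True, u: True, d: False}
  {u: True, r: False, d: False}
  {r: True, d: True, u: True}


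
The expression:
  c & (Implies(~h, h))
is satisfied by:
  {h: True, c: True}


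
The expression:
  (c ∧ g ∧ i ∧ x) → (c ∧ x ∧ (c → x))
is always true.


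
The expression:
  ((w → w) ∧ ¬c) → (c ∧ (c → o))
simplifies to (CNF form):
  c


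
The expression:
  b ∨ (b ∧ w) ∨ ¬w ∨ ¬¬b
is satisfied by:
  {b: True, w: False}
  {w: False, b: False}
  {w: True, b: True}


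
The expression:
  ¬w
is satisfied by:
  {w: False}


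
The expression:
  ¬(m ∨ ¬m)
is never true.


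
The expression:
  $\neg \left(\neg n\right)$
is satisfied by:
  {n: True}


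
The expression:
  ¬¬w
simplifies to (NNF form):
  w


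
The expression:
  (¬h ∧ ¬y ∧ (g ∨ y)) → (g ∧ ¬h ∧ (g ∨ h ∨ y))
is always true.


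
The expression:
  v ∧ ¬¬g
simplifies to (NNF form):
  g ∧ v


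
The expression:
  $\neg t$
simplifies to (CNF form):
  $\neg t$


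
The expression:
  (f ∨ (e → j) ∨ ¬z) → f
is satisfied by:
  {z: True, f: True, e: True, j: False}
  {z: True, f: True, j: False, e: False}
  {f: True, e: True, j: False, z: False}
  {f: True, j: False, e: False, z: False}
  {f: True, z: True, j: True, e: True}
  {f: True, z: True, j: True, e: False}
  {f: True, j: True, e: True, z: False}
  {f: True, j: True, e: False, z: False}
  {z: True, e: True, j: False, f: False}


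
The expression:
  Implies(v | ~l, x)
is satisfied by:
  {x: True, l: True, v: False}
  {x: True, l: False, v: False}
  {x: True, v: True, l: True}
  {x: True, v: True, l: False}
  {l: True, v: False, x: False}


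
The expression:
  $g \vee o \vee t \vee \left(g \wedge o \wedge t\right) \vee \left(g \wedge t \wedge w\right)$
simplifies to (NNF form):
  $g \vee o \vee t$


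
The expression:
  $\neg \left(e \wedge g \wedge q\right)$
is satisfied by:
  {g: False, e: False, q: False}
  {q: True, g: False, e: False}
  {e: True, g: False, q: False}
  {q: True, e: True, g: False}
  {g: True, q: False, e: False}
  {q: True, g: True, e: False}
  {e: True, g: True, q: False}


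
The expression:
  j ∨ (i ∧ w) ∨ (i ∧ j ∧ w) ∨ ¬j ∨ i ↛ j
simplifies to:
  True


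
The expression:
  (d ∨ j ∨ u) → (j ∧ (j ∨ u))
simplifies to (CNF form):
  (j ∨ ¬d) ∧ (j ∨ ¬u)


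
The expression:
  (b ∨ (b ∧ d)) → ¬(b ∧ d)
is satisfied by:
  {d: False, b: False}
  {b: True, d: False}
  {d: True, b: False}


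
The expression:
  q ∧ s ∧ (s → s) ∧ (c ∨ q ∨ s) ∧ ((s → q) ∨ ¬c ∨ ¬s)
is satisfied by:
  {s: True, q: True}


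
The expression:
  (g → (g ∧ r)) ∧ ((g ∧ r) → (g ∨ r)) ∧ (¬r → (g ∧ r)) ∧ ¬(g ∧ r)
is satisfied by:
  {r: True, g: False}


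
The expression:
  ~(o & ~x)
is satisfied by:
  {x: True, o: False}
  {o: False, x: False}
  {o: True, x: True}
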